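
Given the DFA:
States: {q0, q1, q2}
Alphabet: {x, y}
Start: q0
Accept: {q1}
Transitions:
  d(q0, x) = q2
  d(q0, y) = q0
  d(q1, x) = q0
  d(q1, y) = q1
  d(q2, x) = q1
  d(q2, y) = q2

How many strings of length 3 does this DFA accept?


Enumerating all length-3 strings:
  "xxx" -> q0 [reject]
  "xxy" -> q1 [accept]
  "xyx" -> q1 [accept]
  "xyy" -> q2 [reject]
  "yxx" -> q1 [accept]
  "yxy" -> q2 [reject]
  "yyx" -> q2 [reject]
  "yyy" -> q0 [reject]

3 out of 8


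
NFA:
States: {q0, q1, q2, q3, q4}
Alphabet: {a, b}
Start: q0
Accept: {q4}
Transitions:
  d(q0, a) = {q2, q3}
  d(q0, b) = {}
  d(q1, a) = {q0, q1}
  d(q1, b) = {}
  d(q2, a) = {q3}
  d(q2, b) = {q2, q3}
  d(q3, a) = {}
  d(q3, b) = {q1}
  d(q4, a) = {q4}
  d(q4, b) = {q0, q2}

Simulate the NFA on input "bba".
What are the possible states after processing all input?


Start: {q0}
  --b--> {}
  --b--> {}
  --a--> {}

{} (empty set, no valid transitions)


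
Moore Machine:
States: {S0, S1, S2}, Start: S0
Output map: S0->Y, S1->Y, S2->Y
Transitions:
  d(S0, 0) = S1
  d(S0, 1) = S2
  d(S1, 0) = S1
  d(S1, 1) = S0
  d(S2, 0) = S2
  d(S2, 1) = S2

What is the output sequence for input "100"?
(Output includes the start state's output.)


Start: S0 (output Y)
  --1--> S2 (output Y)
  --0--> S2 (output Y)
  --0--> S2 (output Y)

"YYYY"


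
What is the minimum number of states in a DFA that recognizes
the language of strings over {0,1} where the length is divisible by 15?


States track (length) mod 15.
Need 15 states: one per remainder 0..14; accept = remainder 0.

15


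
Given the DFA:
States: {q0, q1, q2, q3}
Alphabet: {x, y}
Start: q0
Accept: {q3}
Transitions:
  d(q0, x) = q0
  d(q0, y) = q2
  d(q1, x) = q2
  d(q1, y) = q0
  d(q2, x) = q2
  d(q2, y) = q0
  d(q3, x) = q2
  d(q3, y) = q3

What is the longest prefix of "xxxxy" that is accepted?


Run the DFA, marking each prefix where the state is accepting:
  "" -> q0 [reject]
  "x" -> q0 [reject]
  "xx" -> q0 [reject]
  "xxx" -> q0 [reject]
  "xxxx" -> q0 [reject]
  "xxxxy" -> q2 [reject]

No prefix is accepted


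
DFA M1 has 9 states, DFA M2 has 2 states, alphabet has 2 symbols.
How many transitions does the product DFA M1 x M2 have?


Product DFA has 9 * 2 = 18 states.
Each has 2 transitions: 18 * 2 = 36

36


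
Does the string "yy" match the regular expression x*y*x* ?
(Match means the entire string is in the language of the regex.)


|string| = 2; first = 'y'; last = 'y'

Yes, "yy" matches x*y*x*


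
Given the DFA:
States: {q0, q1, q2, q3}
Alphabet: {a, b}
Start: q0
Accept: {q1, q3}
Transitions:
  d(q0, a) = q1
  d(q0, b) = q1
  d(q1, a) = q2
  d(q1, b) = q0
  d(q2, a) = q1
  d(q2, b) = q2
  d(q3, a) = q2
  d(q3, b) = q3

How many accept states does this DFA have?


Accept states listed: {q1, q3}
Counting: q1(1) q3(2)

2


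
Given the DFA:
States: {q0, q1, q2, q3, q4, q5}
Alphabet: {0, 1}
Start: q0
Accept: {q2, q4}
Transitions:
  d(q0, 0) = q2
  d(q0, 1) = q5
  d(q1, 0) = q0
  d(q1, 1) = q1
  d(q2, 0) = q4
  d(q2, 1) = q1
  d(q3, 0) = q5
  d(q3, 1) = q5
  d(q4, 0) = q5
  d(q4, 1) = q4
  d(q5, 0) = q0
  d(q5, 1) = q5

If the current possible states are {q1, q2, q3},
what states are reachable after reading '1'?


Apply transition on '1' from each current state:
  d(q1, 1) = q1
  d(q2, 1) = q1
  d(q3, 1) = q5

{q1, q5}


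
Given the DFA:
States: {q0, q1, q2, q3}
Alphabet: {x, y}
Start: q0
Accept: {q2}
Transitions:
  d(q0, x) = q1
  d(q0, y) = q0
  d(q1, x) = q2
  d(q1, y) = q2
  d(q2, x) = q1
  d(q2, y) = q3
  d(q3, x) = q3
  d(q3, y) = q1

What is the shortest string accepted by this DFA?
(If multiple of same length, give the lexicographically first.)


BFS by string length (lex-first path to each state shown):
  len 0: q0<-""
  len 1: q0<-"y", q1<-"x"
  len 2: q0<-"yy", q1<-"yx", q2<-"xx"
Found accept state at length 2.

"xx"


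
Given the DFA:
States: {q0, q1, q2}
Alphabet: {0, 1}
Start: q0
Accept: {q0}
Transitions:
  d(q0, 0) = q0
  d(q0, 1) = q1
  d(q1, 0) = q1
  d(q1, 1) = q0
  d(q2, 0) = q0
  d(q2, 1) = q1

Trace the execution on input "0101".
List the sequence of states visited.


Input: 0101
d(q0, 0) = q0
d(q0, 1) = q1
d(q1, 0) = q1
d(q1, 1) = q0


q0 -> q0 -> q1 -> q1 -> q0


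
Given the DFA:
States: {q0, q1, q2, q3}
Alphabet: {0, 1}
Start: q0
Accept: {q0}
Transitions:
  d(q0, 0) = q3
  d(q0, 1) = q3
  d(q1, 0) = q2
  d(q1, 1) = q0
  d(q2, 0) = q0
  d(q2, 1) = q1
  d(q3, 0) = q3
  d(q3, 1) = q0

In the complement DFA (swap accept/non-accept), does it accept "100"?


Trace: q0 -> q3 -> q3 -> q3
Final: q3
Original accept: {q0}
Complement: q3 is not in original accept

Yes, complement accepts (original rejects)


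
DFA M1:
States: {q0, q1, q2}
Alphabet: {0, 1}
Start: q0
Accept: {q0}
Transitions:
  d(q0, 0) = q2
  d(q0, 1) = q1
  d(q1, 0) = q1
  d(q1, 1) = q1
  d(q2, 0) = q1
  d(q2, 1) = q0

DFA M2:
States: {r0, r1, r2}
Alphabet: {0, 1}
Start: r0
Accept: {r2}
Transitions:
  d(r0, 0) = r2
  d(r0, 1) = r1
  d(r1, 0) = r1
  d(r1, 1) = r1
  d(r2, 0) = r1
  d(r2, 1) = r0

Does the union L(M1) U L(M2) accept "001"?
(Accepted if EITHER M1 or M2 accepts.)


M1: final=q1 accepted=False
M2: final=r1 accepted=False

No, union rejects (neither accepts)


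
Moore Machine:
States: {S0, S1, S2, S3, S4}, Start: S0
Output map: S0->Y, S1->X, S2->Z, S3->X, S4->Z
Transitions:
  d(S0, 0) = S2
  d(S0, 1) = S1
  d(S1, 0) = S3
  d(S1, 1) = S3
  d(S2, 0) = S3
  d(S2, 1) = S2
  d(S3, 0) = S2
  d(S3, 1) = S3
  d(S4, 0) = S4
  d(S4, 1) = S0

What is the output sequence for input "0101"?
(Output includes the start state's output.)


Start: S0 (output Y)
  --0--> S2 (output Z)
  --1--> S2 (output Z)
  --0--> S3 (output X)
  --1--> S3 (output X)

"YZZXX"


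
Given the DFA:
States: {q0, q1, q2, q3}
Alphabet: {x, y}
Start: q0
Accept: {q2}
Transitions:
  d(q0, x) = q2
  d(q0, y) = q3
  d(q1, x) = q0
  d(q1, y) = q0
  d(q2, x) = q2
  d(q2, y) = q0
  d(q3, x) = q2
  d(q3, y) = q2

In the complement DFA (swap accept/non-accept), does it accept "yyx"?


Trace: q0 -> q3 -> q2 -> q2
Final: q2
Original accept: {q2}
Complement: q2 is in original accept

No, complement rejects (original accepts)


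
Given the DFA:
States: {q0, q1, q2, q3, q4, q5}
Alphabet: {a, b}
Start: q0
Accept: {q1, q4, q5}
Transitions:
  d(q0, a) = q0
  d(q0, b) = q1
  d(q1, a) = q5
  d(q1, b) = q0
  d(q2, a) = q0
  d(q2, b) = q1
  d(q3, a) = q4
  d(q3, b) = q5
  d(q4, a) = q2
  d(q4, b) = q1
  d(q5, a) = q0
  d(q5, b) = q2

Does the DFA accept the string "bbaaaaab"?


Trace: q0 -> q1 -> q0 -> q0 -> q0 -> q0 -> q0 -> q0 -> q1
Final state: q1
Accept states: {q1, q4, q5}

Yes, accepted (final state q1 is an accept state)


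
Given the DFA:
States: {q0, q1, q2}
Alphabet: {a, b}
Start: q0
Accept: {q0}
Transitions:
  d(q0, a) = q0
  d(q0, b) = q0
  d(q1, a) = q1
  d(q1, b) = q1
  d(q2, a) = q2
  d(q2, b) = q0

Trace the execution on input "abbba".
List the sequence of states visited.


Input: abbba
d(q0, a) = q0
d(q0, b) = q0
d(q0, b) = q0
d(q0, b) = q0
d(q0, a) = q0


q0 -> q0 -> q0 -> q0 -> q0 -> q0


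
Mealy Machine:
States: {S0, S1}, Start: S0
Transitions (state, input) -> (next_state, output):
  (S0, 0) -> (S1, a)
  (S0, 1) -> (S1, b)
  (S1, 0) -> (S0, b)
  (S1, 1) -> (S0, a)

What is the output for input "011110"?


Step-by-step:
  (S0, 0) -> (S1, a)
  (S1, 1) -> (S0, a)
  (S0, 1) -> (S1, b)
  (S1, 1) -> (S0, a)
  (S0, 1) -> (S1, b)
  (S1, 0) -> (S0, b)

"aababb"


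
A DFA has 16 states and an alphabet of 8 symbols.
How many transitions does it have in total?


Each state has exactly one transition per symbol.
16 * 8 = 128

128


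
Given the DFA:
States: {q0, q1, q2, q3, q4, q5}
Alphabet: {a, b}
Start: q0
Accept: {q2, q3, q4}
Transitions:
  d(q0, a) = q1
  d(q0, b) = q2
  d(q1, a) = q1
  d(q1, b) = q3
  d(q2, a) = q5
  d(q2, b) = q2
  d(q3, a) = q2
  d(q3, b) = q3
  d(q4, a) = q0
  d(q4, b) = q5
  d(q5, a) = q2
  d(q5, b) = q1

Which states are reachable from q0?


BFS from q0:
  layer 0: {q0}
  layer 1: {q1, q2}
  layer 2: {q3, q5}

{q0, q1, q2, q3, q5}


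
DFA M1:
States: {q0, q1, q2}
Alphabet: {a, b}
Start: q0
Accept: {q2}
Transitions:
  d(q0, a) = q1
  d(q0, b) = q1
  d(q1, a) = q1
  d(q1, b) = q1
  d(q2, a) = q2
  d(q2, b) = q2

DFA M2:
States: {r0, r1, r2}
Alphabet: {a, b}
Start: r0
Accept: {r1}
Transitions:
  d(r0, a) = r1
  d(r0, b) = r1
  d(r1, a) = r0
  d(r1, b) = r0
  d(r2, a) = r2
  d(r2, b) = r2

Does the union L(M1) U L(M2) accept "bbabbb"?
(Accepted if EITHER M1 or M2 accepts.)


M1: final=q1 accepted=False
M2: final=r0 accepted=False

No, union rejects (neither accepts)


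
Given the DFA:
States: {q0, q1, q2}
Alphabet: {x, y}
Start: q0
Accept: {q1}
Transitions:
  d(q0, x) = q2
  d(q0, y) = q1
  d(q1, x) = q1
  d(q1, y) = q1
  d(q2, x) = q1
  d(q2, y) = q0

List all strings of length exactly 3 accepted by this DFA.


All strings of length 3: 8 total
Accepted: 7

"xxx", "xxy", "xyy", "yxx", "yxy", "yyx", "yyy"


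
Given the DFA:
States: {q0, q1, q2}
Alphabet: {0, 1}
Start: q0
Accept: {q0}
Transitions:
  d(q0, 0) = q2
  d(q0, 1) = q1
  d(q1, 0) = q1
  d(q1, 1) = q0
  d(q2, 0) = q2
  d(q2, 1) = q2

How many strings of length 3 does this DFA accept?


Enumerating all length-3 strings:
  "000" -> q2 [reject]
  "001" -> q2 [reject]
  "010" -> q2 [reject]
  "011" -> q2 [reject]
  "100" -> q1 [reject]
  "101" -> q0 [accept]
  "110" -> q2 [reject]
  "111" -> q1 [reject]

1 out of 8


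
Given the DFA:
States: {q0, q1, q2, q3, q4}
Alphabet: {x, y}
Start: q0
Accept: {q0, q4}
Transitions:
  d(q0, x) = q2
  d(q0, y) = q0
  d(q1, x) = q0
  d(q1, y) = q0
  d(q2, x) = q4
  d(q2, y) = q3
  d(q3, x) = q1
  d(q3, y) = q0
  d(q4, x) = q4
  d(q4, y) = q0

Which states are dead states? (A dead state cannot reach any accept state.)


Forward reachability from each state:
  q0 -> reaches accept state q0 (live)
  q1 -> reaches accept state q0 (live)
  q2 -> reaches accept state q0 (live)
  q3 -> reaches accept state q0 (live)
  q4 -> reaches accept state q0 (live)

None (all states can reach an accept state)


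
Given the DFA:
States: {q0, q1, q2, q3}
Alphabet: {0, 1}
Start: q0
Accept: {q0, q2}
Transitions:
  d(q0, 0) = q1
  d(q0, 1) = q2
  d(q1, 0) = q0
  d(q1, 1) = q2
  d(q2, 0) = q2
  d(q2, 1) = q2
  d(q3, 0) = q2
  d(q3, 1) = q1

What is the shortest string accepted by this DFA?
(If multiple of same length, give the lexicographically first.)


BFS by string length (lex-first path to each state shown):
  len 0: q0<-""
Found accept state at length 0.

"" (empty string)


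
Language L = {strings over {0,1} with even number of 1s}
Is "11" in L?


count('1') = 2; 2 mod 2 = 0

Yes, "11" is in L


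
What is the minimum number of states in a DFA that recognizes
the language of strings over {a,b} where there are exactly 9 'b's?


States: count = 0, 1, ..., 9 (that's 10 states), plus a dead state for count > 9.
Total: 10 + 1 = 11. Accept = count-9 state.

11


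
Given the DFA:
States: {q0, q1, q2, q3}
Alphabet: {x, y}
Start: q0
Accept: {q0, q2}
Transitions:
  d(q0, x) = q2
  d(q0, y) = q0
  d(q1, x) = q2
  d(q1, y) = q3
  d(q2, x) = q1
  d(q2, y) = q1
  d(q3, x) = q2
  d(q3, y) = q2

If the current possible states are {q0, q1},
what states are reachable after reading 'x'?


Apply transition on 'x' from each current state:
  d(q0, x) = q2
  d(q1, x) = q2

{q2}


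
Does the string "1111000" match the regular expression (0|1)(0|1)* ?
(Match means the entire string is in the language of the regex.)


|string| = 7; first = '1'; last = '0'

Yes, "1111000" matches (0|1)(0|1)*


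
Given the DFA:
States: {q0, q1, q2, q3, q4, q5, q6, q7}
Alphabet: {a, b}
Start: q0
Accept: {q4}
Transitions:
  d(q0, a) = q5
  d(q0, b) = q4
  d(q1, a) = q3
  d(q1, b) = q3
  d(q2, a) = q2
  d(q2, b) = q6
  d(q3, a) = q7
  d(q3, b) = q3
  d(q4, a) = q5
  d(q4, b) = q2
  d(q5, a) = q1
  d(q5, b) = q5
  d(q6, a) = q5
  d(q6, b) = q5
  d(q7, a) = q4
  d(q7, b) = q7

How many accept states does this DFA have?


Accept states listed: {q4}
Counting: q4(1)

1


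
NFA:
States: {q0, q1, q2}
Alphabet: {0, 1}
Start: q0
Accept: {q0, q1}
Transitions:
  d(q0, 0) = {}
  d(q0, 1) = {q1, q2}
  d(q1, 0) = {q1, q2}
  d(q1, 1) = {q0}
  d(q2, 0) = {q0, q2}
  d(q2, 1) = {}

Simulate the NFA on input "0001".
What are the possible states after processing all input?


Start: {q0}
  --0--> {}
  --0--> {}
  --0--> {}
  --1--> {}

{} (empty set, no valid transitions)


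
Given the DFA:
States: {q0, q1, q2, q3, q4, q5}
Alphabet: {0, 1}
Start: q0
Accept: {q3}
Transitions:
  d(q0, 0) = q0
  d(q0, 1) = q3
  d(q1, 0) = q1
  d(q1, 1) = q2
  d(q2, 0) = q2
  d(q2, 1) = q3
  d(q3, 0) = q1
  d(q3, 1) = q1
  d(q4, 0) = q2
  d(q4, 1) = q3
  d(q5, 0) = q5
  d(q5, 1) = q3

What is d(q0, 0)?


Looking up transition d(q0, 0)

q0


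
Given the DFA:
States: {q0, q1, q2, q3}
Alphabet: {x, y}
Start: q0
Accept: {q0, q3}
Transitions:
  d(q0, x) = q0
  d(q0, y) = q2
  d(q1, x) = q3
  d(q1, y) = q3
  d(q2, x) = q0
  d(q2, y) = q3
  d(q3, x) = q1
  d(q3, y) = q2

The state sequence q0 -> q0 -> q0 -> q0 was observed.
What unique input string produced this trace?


Trace back each transition to find the symbol:
  q0 --[x]--> q0
  q0 --[x]--> q0
  q0 --[x]--> q0

"xxx"


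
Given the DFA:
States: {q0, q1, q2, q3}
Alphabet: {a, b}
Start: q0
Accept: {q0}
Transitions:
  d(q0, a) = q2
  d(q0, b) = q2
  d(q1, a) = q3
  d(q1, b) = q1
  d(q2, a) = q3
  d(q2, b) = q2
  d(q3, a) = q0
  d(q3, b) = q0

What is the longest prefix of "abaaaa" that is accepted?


Run the DFA, marking each prefix where the state is accepting:
  "" -> q0 [accept]
  "a" -> q2 [reject]
  "ab" -> q2 [reject]
  "aba" -> q3 [reject]
  "abaa" -> q0 [accept]
  "abaaa" -> q2 [reject]
  "abaaaa" -> q3 [reject]

"abaa"


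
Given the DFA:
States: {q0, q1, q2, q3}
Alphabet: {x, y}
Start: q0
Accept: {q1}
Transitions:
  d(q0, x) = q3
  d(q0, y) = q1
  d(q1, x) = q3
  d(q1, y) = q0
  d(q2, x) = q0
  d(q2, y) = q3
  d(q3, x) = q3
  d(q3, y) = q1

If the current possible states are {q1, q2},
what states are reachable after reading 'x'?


Apply transition on 'x' from each current state:
  d(q1, x) = q3
  d(q2, x) = q0

{q0, q3}


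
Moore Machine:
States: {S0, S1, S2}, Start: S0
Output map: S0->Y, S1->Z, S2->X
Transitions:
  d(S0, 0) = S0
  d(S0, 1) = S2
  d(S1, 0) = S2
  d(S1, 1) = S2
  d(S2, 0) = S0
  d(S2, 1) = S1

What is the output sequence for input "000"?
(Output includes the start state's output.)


Start: S0 (output Y)
  --0--> S0 (output Y)
  --0--> S0 (output Y)
  --0--> S0 (output Y)

"YYYY"


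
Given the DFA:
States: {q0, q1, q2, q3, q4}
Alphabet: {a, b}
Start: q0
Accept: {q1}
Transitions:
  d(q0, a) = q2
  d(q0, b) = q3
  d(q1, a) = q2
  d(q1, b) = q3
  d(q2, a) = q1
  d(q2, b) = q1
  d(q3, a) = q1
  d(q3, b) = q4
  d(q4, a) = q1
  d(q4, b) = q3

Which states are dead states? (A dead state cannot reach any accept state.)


Forward reachability from each state:
  q0 -> reaches accept state q1 (live)
  q1 -> reaches accept state q1 (live)
  q2 -> reaches accept state q1 (live)
  q3 -> reaches accept state q1 (live)
  q4 -> reaches accept state q1 (live)

None (all states can reach an accept state)


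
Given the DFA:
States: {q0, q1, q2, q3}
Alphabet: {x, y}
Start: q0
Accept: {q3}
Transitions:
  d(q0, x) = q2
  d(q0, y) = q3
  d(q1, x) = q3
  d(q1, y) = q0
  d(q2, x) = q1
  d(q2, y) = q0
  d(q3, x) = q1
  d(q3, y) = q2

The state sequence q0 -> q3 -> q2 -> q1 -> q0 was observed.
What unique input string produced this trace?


Trace back each transition to find the symbol:
  q0 --[y]--> q3
  q3 --[y]--> q2
  q2 --[x]--> q1
  q1 --[y]--> q0

"yyxy"


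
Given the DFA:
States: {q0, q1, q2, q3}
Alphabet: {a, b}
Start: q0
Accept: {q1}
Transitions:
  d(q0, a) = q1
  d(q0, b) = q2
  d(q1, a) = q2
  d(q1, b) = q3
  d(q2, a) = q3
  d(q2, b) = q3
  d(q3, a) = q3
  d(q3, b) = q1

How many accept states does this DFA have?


Accept states listed: {q1}
Counting: q1(1)

1


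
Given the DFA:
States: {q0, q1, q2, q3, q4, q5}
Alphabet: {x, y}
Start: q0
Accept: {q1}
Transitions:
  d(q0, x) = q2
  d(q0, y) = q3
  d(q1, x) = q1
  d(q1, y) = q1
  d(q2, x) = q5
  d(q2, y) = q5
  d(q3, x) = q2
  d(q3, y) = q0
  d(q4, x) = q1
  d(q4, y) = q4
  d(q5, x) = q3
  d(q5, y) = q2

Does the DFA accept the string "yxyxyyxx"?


Trace: q0 -> q3 -> q2 -> q5 -> q3 -> q0 -> q3 -> q2 -> q5
Final state: q5
Accept states: {q1}

No, rejected (final state q5 is not an accept state)


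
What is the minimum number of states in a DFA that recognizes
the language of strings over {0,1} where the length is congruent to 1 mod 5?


States track (length) mod 5.
Need 5 states: one per remainder 0..4; accept = remainder 1.

5


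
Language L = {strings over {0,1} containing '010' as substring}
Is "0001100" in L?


'010' does not occur

No, "0001100" is not in L


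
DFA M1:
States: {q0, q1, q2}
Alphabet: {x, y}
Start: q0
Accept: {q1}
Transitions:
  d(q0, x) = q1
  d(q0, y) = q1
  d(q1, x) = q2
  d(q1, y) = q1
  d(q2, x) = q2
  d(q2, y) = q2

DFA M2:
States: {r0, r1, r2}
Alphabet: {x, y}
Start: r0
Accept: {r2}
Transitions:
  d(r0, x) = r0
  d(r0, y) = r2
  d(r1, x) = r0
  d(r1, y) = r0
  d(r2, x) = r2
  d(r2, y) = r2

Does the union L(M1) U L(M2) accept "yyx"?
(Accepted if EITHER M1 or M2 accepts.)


M1: final=q2 accepted=False
M2: final=r2 accepted=True

Yes, union accepts


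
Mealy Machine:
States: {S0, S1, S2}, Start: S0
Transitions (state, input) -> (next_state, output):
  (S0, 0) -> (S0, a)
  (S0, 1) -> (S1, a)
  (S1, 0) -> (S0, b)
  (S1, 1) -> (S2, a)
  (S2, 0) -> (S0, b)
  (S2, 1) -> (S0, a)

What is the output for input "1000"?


Step-by-step:
  (S0, 1) -> (S1, a)
  (S1, 0) -> (S0, b)
  (S0, 0) -> (S0, a)
  (S0, 0) -> (S0, a)

"abaa"


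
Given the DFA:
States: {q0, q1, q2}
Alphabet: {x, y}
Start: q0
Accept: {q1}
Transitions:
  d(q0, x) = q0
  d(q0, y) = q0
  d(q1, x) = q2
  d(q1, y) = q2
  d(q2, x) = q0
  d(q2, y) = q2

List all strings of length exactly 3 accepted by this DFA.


All strings of length 3: 8 total
Accepted: 0

None


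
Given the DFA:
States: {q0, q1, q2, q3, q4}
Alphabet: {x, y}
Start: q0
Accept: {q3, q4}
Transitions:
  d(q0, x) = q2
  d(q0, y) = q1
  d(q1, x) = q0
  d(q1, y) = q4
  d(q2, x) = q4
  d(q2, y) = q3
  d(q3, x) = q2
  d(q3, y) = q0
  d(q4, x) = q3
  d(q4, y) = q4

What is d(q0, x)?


Looking up transition d(q0, x)

q2


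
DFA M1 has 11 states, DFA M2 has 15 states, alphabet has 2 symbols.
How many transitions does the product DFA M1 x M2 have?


Product DFA has 11 * 15 = 165 states.
Each has 2 transitions: 165 * 2 = 330

330


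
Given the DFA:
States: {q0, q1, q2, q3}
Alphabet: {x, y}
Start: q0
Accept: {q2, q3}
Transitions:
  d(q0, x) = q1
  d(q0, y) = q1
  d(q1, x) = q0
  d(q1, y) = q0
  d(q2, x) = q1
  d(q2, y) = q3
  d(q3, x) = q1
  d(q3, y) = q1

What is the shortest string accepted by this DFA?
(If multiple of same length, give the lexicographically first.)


BFS by string length (lex-first path to each state shown):
  len 0: q0<-""
  len 1: q1<-"x"
  len 2: q0<-"xx"
  len 3: q1<-"xxx"
  len 4: q0<-"xxxx"
  len 5: q1<-"xxxxx"
  len 6: q0<-"xxxxxx"
  len 7: q1<-"xxxxxxx"
  len 8: q0<-"xxxxxxxx"

No string accepted (empty language)


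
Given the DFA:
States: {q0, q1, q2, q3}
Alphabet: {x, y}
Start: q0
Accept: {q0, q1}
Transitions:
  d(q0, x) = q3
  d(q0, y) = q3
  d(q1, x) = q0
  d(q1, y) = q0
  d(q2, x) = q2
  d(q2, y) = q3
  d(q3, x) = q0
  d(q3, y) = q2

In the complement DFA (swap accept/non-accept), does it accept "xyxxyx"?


Trace: q0 -> q3 -> q2 -> q2 -> q2 -> q3 -> q0
Final: q0
Original accept: {q0, q1}
Complement: q0 is in original accept

No, complement rejects (original accepts)


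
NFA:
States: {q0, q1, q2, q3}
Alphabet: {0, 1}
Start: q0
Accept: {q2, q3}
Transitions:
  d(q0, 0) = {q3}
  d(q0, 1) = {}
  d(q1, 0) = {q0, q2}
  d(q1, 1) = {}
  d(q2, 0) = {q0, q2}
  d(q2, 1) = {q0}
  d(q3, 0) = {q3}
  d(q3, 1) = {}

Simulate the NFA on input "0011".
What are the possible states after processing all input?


Start: {q0}
  --0--> {q3}
  --0--> {q3}
  --1--> {}
  --1--> {}

{} (empty set, no valid transitions)


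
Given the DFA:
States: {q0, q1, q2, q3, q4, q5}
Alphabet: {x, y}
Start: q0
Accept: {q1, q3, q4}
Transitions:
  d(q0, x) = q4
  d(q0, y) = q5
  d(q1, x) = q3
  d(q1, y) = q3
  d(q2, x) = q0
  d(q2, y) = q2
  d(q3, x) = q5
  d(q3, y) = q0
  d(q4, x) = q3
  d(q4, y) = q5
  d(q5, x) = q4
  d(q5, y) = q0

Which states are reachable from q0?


BFS from q0:
  layer 0: {q0}
  layer 1: {q4, q5}
  layer 2: {q3}

{q0, q3, q4, q5}


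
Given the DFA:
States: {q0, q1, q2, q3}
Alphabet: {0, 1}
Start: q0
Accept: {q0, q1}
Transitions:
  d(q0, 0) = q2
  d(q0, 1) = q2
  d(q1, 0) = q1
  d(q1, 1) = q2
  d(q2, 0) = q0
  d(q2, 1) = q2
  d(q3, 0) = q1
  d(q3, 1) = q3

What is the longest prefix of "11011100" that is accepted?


Run the DFA, marking each prefix where the state is accepting:
  "" -> q0 [accept]
  "1" -> q2 [reject]
  "11" -> q2 [reject]
  "110" -> q0 [accept]
  "1101" -> q2 [reject]
  "11011" -> q2 [reject]
  "110111" -> q2 [reject]
  "1101110" -> q0 [accept]
  "11011100" -> q2 [reject]

"1101110"


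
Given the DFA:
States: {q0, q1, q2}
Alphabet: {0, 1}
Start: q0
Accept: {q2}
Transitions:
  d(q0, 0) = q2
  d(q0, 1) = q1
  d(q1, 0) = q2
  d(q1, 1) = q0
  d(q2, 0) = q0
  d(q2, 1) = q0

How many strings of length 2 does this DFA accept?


Enumerating all length-2 strings:
  "00" -> q0 [reject]
  "01" -> q0 [reject]
  "10" -> q2 [accept]
  "11" -> q0 [reject]

1 out of 4


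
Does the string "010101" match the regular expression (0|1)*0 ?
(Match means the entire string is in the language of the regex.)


|string| = 6; first = '0'; last = '1'

No, "010101" does not match (0|1)*0


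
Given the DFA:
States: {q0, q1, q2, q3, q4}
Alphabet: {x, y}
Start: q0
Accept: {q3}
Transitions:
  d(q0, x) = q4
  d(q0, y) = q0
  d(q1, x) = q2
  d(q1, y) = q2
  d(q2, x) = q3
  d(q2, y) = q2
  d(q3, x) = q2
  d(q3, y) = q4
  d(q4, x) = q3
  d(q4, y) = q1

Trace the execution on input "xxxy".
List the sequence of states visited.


Input: xxxy
d(q0, x) = q4
d(q4, x) = q3
d(q3, x) = q2
d(q2, y) = q2


q0 -> q4 -> q3 -> q2 -> q2


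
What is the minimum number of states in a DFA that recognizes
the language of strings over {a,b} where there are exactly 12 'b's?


States: count = 0, 1, ..., 12 (that's 13 states), plus a dead state for count > 12.
Total: 13 + 1 = 14. Accept = count-12 state.

14


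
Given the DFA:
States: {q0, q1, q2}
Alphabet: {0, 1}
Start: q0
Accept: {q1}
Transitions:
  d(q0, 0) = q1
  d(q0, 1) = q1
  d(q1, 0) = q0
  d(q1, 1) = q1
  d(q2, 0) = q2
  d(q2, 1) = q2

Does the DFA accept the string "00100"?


Trace: q0 -> q1 -> q0 -> q1 -> q0 -> q1
Final state: q1
Accept states: {q1}

Yes, accepted (final state q1 is an accept state)


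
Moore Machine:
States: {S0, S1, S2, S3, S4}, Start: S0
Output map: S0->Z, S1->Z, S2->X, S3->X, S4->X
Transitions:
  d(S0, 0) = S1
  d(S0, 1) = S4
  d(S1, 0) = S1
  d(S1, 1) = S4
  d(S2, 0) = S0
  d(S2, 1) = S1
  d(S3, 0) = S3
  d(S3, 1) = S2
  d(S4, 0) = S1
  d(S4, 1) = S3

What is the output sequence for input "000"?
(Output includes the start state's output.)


Start: S0 (output Z)
  --0--> S1 (output Z)
  --0--> S1 (output Z)
  --0--> S1 (output Z)

"ZZZZ"


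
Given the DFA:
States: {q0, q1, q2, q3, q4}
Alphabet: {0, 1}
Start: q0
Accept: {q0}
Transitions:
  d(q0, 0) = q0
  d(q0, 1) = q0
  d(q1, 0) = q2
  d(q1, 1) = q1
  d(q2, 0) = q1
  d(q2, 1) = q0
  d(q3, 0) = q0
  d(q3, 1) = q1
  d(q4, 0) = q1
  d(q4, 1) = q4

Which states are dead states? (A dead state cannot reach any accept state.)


Forward reachability from each state:
  q0 -> reaches accept state q0 (live)
  q1 -> reaches accept state q0 (live)
  q2 -> reaches accept state q0 (live)
  q3 -> reaches accept state q0 (live)
  q4 -> reaches accept state q0 (live)

None (all states can reach an accept state)


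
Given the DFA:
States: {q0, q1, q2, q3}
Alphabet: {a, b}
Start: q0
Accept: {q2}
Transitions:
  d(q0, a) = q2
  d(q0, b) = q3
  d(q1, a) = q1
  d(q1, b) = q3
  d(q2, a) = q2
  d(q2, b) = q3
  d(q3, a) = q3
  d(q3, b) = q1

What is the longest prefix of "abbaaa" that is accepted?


Run the DFA, marking each prefix where the state is accepting:
  "" -> q0 [reject]
  "a" -> q2 [accept]
  "ab" -> q3 [reject]
  "abb" -> q1 [reject]
  "abba" -> q1 [reject]
  "abbaa" -> q1 [reject]
  "abbaaa" -> q1 [reject]

"a"


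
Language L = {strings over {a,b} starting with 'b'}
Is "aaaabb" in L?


first symbol = 'a'

No, "aaaabb" is not in L


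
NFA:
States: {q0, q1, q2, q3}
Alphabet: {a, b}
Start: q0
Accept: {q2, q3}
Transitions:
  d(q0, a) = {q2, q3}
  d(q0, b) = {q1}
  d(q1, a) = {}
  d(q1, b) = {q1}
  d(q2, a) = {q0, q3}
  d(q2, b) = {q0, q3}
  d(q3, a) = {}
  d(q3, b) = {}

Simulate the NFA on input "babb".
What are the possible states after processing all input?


Start: {q0}
  --b--> {q1}
  --a--> {}
  --b--> {}
  --b--> {}

{} (empty set, no valid transitions)


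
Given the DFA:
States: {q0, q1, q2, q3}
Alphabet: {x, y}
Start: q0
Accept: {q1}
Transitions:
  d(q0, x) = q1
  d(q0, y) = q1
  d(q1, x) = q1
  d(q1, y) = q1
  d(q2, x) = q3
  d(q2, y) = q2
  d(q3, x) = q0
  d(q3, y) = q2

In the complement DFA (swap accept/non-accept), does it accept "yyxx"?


Trace: q0 -> q1 -> q1 -> q1 -> q1
Final: q1
Original accept: {q1}
Complement: q1 is in original accept

No, complement rejects (original accepts)


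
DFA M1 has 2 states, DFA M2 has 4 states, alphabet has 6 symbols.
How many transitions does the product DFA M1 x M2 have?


Product DFA has 2 * 4 = 8 states.
Each has 6 transitions: 8 * 6 = 48

48


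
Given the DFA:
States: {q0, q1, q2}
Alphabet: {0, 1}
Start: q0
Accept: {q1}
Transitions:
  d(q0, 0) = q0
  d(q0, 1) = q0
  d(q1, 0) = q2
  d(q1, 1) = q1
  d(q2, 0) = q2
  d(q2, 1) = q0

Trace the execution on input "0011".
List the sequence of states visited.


Input: 0011
d(q0, 0) = q0
d(q0, 0) = q0
d(q0, 1) = q0
d(q0, 1) = q0


q0 -> q0 -> q0 -> q0 -> q0


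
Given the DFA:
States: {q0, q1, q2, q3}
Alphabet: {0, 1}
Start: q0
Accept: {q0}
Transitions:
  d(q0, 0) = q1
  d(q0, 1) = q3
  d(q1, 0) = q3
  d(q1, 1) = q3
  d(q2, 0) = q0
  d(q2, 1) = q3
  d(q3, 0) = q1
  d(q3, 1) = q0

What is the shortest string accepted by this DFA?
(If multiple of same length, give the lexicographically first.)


BFS by string length (lex-first path to each state shown):
  len 0: q0<-""
Found accept state at length 0.

"" (empty string)


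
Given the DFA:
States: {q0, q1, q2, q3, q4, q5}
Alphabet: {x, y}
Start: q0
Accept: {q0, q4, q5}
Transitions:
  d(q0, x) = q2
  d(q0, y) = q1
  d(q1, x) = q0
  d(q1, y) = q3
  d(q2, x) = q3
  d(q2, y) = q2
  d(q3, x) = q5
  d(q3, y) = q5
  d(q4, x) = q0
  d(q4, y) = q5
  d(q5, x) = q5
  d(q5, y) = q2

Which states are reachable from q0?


BFS from q0:
  layer 0: {q0}
  layer 1: {q1, q2}
  layer 2: {q3}
  layer 3: {q5}

{q0, q1, q2, q3, q5}


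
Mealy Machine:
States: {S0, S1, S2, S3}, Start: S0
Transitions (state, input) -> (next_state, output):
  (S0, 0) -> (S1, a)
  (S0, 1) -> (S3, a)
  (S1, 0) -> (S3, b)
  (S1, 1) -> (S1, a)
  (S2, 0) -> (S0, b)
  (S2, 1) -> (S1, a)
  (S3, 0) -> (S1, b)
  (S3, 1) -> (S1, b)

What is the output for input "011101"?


Step-by-step:
  (S0, 0) -> (S1, a)
  (S1, 1) -> (S1, a)
  (S1, 1) -> (S1, a)
  (S1, 1) -> (S1, a)
  (S1, 0) -> (S3, b)
  (S3, 1) -> (S1, b)

"aaaabb"


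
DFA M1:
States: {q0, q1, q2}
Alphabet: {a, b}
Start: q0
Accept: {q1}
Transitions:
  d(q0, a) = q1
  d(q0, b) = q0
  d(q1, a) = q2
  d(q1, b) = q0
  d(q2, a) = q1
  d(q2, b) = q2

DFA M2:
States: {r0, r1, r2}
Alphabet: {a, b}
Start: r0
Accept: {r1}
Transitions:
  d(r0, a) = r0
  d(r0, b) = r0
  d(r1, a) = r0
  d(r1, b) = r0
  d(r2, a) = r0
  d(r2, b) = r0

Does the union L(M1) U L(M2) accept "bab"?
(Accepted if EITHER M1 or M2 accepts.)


M1: final=q0 accepted=False
M2: final=r0 accepted=False

No, union rejects (neither accepts)


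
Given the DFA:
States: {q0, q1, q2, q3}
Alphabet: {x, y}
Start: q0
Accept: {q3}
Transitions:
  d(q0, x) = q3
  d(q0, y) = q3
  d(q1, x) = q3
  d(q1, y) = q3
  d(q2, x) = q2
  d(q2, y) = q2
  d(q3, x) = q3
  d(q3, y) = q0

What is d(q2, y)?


Looking up transition d(q2, y)

q2


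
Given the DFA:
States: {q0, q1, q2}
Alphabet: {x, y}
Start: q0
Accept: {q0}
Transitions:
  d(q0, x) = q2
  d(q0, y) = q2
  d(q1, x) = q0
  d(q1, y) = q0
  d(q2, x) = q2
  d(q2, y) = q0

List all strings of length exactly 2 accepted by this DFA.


All strings of length 2: 4 total
Accepted: 2

"xy", "yy"


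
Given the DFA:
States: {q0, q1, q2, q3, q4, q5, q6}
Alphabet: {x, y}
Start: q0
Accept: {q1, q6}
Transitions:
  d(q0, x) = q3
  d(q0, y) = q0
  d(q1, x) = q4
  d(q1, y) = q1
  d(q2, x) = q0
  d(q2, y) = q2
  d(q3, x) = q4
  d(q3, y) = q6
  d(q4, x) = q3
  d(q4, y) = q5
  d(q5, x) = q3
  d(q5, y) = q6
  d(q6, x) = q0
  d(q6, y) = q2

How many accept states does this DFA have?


Accept states listed: {q1, q6}
Counting: q1(1) q6(2)

2


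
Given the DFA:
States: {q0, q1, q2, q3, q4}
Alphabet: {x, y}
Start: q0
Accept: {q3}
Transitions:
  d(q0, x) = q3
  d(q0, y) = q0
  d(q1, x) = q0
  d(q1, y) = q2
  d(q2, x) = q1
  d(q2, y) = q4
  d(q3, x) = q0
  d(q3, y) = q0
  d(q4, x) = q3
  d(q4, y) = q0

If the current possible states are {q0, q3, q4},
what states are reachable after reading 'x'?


Apply transition on 'x' from each current state:
  d(q0, x) = q3
  d(q3, x) = q0
  d(q4, x) = q3

{q0, q3}


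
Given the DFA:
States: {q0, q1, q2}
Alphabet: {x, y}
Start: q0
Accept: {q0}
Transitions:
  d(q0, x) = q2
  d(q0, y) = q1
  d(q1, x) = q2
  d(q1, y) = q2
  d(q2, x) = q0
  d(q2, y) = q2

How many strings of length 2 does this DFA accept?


Enumerating all length-2 strings:
  "xx" -> q0 [accept]
  "xy" -> q2 [reject]
  "yx" -> q2 [reject]
  "yy" -> q2 [reject]

1 out of 4


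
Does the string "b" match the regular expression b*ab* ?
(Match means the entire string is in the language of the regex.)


|string| = 1; first = 'b'; last = 'b'

No, "b" does not match b*ab*


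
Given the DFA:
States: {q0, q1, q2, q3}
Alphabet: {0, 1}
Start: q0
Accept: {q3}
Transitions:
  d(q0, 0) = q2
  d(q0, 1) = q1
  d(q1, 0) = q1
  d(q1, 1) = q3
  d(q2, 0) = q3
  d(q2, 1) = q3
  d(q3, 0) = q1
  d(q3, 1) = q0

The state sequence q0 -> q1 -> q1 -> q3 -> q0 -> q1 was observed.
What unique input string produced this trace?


Trace back each transition to find the symbol:
  q0 --[1]--> q1
  q1 --[0]--> q1
  q1 --[1]--> q3
  q3 --[1]--> q0
  q0 --[1]--> q1

"10111"


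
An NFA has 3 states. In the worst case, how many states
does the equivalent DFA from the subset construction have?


Subset construction: one DFA state per subset of NFA states.
2^3 = 8

8


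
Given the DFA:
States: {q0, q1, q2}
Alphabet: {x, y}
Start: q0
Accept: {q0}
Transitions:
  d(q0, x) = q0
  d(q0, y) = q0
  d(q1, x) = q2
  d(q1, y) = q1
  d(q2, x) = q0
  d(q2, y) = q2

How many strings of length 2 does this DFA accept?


Enumerating all length-2 strings:
  "xx" -> q0 [accept]
  "xy" -> q0 [accept]
  "yx" -> q0 [accept]
  "yy" -> q0 [accept]

4 out of 4


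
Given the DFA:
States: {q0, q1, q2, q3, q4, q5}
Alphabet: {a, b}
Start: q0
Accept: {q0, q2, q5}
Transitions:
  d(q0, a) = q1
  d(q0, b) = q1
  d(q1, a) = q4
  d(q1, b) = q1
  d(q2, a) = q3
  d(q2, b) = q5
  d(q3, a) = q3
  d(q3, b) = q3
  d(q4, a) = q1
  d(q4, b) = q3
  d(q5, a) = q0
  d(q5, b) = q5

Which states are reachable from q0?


BFS from q0:
  layer 0: {q0}
  layer 1: {q1}
  layer 2: {q4}
  layer 3: {q3}

{q0, q1, q3, q4}


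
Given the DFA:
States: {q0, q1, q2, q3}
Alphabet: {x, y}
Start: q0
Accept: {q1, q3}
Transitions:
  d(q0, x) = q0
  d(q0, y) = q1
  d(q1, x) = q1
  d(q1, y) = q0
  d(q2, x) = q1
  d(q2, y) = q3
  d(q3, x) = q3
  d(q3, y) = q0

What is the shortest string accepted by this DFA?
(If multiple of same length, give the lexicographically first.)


BFS by string length (lex-first path to each state shown):
  len 0: q0<-""
  len 1: q0<-"x", q1<-"y"
Found accept state at length 1.

"y"


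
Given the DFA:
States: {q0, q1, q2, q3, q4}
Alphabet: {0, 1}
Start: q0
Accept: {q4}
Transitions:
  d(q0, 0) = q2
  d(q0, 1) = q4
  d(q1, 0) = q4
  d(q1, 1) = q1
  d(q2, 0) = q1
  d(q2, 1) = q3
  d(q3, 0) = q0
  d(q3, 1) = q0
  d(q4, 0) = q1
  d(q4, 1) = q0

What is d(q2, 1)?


Looking up transition d(q2, 1)

q3


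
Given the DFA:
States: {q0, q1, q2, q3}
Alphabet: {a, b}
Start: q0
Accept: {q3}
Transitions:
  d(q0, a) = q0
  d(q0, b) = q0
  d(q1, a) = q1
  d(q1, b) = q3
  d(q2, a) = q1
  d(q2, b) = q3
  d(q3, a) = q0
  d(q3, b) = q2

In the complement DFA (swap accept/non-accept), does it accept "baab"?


Trace: q0 -> q0 -> q0 -> q0 -> q0
Final: q0
Original accept: {q3}
Complement: q0 is not in original accept

Yes, complement accepts (original rejects)


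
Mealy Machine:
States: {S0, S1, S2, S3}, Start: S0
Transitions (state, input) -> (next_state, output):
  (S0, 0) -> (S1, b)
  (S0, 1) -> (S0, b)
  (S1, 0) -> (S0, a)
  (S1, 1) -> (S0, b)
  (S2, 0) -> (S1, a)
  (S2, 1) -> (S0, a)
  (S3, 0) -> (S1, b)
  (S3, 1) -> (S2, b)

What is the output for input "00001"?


Step-by-step:
  (S0, 0) -> (S1, b)
  (S1, 0) -> (S0, a)
  (S0, 0) -> (S1, b)
  (S1, 0) -> (S0, a)
  (S0, 1) -> (S0, b)

"babab"


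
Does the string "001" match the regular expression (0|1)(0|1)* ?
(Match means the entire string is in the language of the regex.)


|string| = 3; first = '0'; last = '1'

Yes, "001" matches (0|1)(0|1)*


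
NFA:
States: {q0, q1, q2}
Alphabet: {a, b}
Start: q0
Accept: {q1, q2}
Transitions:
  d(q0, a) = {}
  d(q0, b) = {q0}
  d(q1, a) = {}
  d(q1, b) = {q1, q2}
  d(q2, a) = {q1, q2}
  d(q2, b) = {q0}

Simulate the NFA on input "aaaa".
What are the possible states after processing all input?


Start: {q0}
  --a--> {}
  --a--> {}
  --a--> {}
  --a--> {}

{} (empty set, no valid transitions)


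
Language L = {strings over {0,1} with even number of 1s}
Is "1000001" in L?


count('1') = 2; 2 mod 2 = 0

Yes, "1000001" is in L


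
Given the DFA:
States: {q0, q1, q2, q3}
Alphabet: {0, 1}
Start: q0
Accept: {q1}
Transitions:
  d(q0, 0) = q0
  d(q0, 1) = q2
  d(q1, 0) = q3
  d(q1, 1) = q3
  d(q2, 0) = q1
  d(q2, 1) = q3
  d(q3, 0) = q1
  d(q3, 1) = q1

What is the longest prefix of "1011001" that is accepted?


Run the DFA, marking each prefix where the state is accepting:
  "" -> q0 [reject]
  "1" -> q2 [reject]
  "10" -> q1 [accept]
  "101" -> q3 [reject]
  "1011" -> q1 [accept]
  "10110" -> q3 [reject]
  "101100" -> q1 [accept]
  "1011001" -> q3 [reject]

"101100"


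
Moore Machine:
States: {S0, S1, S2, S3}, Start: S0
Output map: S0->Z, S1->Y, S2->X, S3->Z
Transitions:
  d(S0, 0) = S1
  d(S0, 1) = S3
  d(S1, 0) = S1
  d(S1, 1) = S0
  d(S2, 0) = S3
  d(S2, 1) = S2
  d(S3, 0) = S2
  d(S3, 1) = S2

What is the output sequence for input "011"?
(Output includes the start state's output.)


Start: S0 (output Z)
  --0--> S1 (output Y)
  --1--> S0 (output Z)
  --1--> S3 (output Z)

"ZYZZ"


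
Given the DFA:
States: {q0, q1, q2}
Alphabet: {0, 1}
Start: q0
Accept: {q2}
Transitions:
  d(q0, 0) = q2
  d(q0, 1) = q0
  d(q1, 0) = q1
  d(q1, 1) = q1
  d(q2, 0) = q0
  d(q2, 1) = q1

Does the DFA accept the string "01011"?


Trace: q0 -> q2 -> q1 -> q1 -> q1 -> q1
Final state: q1
Accept states: {q2}

No, rejected (final state q1 is not an accept state)


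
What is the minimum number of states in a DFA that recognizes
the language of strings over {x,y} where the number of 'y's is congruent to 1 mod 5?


States track (count of 'y') mod 5.
Need 5 states: one per remainder 0..4; accept = remainder 1.

5


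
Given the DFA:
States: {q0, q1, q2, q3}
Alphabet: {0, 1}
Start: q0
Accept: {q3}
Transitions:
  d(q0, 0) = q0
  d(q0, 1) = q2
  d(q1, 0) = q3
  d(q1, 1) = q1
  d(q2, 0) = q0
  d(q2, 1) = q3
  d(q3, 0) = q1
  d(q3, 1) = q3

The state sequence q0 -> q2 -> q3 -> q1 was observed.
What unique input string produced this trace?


Trace back each transition to find the symbol:
  q0 --[1]--> q2
  q2 --[1]--> q3
  q3 --[0]--> q1

"110"


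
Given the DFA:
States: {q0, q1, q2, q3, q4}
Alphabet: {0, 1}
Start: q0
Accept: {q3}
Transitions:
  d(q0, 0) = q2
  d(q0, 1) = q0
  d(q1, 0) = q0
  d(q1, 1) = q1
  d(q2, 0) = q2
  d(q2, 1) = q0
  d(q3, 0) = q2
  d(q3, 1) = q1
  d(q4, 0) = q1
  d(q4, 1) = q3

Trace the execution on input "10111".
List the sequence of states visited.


Input: 10111
d(q0, 1) = q0
d(q0, 0) = q2
d(q2, 1) = q0
d(q0, 1) = q0
d(q0, 1) = q0


q0 -> q0 -> q2 -> q0 -> q0 -> q0


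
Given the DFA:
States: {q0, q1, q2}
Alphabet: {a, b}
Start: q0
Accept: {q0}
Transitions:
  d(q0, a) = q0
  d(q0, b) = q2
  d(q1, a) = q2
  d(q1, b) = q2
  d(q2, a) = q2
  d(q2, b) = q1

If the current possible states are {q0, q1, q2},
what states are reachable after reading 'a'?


Apply transition on 'a' from each current state:
  d(q0, a) = q0
  d(q1, a) = q2
  d(q2, a) = q2

{q0, q2}


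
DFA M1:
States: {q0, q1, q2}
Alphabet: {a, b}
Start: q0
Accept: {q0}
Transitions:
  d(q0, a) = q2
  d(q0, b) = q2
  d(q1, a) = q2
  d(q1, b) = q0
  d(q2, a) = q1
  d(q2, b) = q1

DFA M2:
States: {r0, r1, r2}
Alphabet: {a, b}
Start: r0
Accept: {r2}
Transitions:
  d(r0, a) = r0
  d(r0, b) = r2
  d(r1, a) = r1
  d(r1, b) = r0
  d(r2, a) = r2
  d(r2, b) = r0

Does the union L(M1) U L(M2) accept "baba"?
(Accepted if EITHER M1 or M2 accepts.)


M1: final=q2 accepted=False
M2: final=r0 accepted=False

No, union rejects (neither accepts)


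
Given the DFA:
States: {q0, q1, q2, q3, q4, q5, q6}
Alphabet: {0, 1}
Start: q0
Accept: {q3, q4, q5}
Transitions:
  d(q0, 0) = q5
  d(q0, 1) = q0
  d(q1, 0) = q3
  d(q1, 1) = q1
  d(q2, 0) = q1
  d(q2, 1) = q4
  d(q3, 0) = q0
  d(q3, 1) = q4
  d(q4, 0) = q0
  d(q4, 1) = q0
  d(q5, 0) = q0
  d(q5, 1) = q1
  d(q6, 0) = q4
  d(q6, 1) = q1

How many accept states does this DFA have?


Accept states listed: {q3, q4, q5}
Counting: q3(1) q4(2) q5(3)

3


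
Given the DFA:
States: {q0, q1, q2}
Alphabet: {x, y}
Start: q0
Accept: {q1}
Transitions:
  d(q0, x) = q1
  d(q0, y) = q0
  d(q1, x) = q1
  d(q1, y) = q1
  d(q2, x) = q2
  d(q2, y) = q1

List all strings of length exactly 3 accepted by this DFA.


All strings of length 3: 8 total
Accepted: 7

"xxx", "xxy", "xyx", "xyy", "yxx", "yxy", "yyx"


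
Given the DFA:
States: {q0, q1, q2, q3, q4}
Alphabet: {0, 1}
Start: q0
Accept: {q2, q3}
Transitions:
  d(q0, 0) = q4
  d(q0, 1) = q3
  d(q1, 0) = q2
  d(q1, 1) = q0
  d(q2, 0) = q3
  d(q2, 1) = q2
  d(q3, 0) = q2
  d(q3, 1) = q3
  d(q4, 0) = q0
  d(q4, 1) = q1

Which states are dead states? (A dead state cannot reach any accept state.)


Forward reachability from each state:
  q0 -> reaches accept state q2 (live)
  q1 -> reaches accept state q2 (live)
  q2 -> reaches accept state q2 (live)
  q3 -> reaches accept state q2 (live)
  q4 -> reaches accept state q2 (live)

None (all states can reach an accept state)


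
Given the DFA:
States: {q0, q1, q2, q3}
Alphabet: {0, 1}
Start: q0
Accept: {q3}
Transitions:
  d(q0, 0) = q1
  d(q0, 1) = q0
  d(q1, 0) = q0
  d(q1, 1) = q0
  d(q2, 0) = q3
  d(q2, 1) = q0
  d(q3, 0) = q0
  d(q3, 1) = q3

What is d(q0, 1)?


Looking up transition d(q0, 1)

q0


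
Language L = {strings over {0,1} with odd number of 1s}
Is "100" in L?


count('1') = 1; 1 mod 2 = 1

Yes, "100" is in L


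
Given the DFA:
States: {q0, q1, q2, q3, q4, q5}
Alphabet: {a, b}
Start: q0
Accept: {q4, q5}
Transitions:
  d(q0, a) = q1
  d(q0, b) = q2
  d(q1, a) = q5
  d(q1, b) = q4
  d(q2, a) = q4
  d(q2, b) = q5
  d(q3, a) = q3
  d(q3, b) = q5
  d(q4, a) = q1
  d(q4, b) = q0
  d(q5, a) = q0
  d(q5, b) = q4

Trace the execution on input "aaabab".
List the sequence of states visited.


Input: aaabab
d(q0, a) = q1
d(q1, a) = q5
d(q5, a) = q0
d(q0, b) = q2
d(q2, a) = q4
d(q4, b) = q0


q0 -> q1 -> q5 -> q0 -> q2 -> q4 -> q0


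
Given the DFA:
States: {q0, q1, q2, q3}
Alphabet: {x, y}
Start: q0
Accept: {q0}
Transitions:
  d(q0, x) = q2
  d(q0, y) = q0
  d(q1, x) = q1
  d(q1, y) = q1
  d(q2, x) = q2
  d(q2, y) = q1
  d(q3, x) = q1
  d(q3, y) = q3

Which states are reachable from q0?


BFS from q0:
  layer 0: {q0}
  layer 1: {q2}
  layer 2: {q1}

{q0, q1, q2}
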